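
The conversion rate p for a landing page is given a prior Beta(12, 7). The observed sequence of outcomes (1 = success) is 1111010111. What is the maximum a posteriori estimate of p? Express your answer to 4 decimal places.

Prior: Beta(12, 7).
Data: 8 successes in 10 trials (from the sequence). The binomial likelihood contributes p^8(1−p)^2, so the posterior is Beta(12+8, 7+2) = Beta(20, 9).
For Beta(a, b) with a, b > 1 the mode is (a−1)/(a+b−2) = 19/27 ≈ 0.7037.

p̂_MAP = 0.7037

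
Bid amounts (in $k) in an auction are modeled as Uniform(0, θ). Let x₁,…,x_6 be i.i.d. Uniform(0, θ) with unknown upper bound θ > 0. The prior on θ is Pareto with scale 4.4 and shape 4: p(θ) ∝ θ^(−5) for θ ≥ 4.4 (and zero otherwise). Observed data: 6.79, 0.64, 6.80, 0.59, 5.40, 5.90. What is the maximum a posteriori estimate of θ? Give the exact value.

The Uniform(0, θ) likelihood is θ^(−n) for θ ≥ max(xᵢ), zero otherwise. Here max(xᵢ) = 6.80.
Posterior ∝ θ^(−5) · θ^(−6) = θ^(−11) on θ ≥ max(4.4, 6.80) = 6.80.
This density is strictly decreasing in θ, so the posterior mode lies at the lower boundary of the support.

θ̂_MAP = 6.80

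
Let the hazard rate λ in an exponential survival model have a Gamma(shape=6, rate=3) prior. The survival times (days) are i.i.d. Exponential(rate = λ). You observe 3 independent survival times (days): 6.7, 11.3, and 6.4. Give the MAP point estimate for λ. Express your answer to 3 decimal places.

λ̂_MAP = 0.292

The Exponential(rate=λ) likelihood is ∝ λ^n e^(−λΣtᵢ). Here n = 3 and Σtᵢ = 6.7 + 11.3 + 6.4 = 24.4.
Posterior ∝ λ^5e^(−3λ) · λ^3e^(−24.4λ) = λ^8e^(−27.4λ), i.e. Gamma(9, 27.4).
Mode = (a−1)/b = 8/27.4 ≈ 0.292.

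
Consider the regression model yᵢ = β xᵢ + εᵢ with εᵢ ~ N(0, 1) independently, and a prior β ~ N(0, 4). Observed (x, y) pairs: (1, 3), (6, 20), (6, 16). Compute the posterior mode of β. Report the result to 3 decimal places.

log p(β | y) = −Σ(yᵢ − βxᵢ)²/(2·1) − β²/(2·4) + const.
Setting the derivative to zero: Σxᵢ(yᵢ − βxᵢ)/1 − β/4 = 0, so β = Σxᵢyᵢ / (Σxᵢ² + σ²/τ²).
Σxᵢyᵢ = 1·3 + 6·20 + 6·16 = 219; Σxᵢ² = 73; σ²/τ² = 0.25.
β̂_MAP = 219 / (73 + 0.25) = 219/73.25 ≈ 2.990.

β̂_MAP = 2.990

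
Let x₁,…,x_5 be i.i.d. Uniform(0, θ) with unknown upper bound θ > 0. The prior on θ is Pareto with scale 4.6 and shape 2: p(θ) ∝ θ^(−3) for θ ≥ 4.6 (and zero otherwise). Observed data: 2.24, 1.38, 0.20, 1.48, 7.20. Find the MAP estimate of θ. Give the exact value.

The Uniform(0, θ) likelihood is θ^(−n) for θ ≥ max(xᵢ), zero otherwise. Here max(xᵢ) = 7.20.
Posterior ∝ θ^(−3) · θ^(−5) = θ^(−8) on θ ≥ max(4.6, 7.20) = 7.20.
This density is strictly decreasing in θ, so the posterior mode lies at the lower boundary of the support.

θ̂_MAP = 7.20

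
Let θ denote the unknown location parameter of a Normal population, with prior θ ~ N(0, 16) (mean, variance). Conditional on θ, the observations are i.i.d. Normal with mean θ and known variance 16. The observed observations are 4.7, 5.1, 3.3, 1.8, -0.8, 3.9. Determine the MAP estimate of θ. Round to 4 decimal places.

n = 6; x̄ = (4.7 + 5.1 + 3.3 + 1.8 + (-0.8) + 3.9)/6 = 18/6 = 3.
For a Normal prior and Normal likelihood with known variance, the posterior is Normal; its mode equals its mean, the precision-weighted average.
Prior precision 1/σ₀² = 1/16 = 0.0625; data precision n/σ² = 6/16 = 0.375.
θ̂ = (0.0625·0 + 0.375·3) / (0.0625 + 0.375) = 1.125/0.4375 = 18/7 ≈ 2.5714.

θ̂_MAP = 2.5714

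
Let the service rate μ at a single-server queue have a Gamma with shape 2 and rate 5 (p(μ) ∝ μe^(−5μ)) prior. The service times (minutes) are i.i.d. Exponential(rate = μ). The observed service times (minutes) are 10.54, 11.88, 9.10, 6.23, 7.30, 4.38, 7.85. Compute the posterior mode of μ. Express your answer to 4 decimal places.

μ̂_MAP = 0.1285

The Exponential(rate=μ) likelihood is ∝ μ^n e^(−μΣtᵢ). Here n = 7 and Σtᵢ = 10.54 + 11.88 + 9.10 + 6.23 + 7.30 + 4.38 + 7.85 = 57.28.
Posterior ∝ μe^(−5μ) · μ^7e^(−57.28μ) = μ^8e^(−62.28μ), i.e. Gamma(9, 62.28).
Mode = (a−1)/b = 8/62.28 ≈ 0.1285.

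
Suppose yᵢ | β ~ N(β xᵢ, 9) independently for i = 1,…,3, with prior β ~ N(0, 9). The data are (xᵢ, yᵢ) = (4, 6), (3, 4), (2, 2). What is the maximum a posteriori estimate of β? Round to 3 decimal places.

log p(β | y) = −Σ(yᵢ − βxᵢ)²/(2·9) − β²/(2·9) + const.
Setting the derivative to zero: Σxᵢ(yᵢ − βxᵢ)/9 − β/9 = 0, so β = Σxᵢyᵢ / (Σxᵢ² + σ²/τ²).
Σxᵢyᵢ = 4·6 + 3·4 + 2·2 = 40; Σxᵢ² = 29; σ²/τ² = 1.
β̂_MAP = 40 / (29 + 1) = 40/30 ≈ 1.333.

β̂_MAP = 1.333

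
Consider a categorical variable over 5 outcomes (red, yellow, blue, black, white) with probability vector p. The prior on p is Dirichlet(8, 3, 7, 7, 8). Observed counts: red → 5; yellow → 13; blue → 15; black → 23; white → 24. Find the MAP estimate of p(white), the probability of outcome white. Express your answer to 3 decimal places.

MAP estimate of p(white) = 0.287

The posterior is Dirichlet(αᵢ + nᵢ) = Dirichlet(13, 16, 22, 30, 32).
For a Dirichlet(a₁,…,a_K) with all aᵢ > 1, the mode has j-th component (aⱼ − 1)/(Σaᵢ − K).
Here Σaᵢ = 113 and K = 5, so p(white) = (32 − 1)/(113 − 5) = 31/108 ≈ 0.287.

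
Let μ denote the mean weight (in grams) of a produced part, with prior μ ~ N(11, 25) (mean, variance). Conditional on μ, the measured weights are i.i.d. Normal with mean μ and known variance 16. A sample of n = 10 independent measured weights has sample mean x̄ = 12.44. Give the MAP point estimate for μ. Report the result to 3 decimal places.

n = 10, x̄ = 12.44.
For a Normal prior and Normal likelihood with known variance, the posterior is Normal; its mode equals its mean, the precision-weighted average.
Prior precision 1/σ₀² = 1/25 = 0.04; data precision n/σ² = 10/16 = 0.625.
μ̂ = (0.04·11 + 0.625·12.44) / (0.04 + 0.625) = 8.215/0.665 = 1643/133 ≈ 12.353.

μ̂_MAP = 12.353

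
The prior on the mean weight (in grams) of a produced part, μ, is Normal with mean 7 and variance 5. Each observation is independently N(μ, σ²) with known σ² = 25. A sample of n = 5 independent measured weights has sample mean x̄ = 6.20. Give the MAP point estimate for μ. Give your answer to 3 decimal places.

n = 5, x̄ = 6.20.
For a Normal prior and Normal likelihood with known variance, the posterior is Normal; its mode equals its mean, the precision-weighted average.
Prior precision 1/σ₀² = 1/5 = 0.2; data precision n/σ² = 5/25 = 0.2.
μ̂ = (0.2·7 + 0.2·6.2) / (0.2 + 0.2) = 2.64/0.4 = 6.600.

μ̂_MAP = 6.600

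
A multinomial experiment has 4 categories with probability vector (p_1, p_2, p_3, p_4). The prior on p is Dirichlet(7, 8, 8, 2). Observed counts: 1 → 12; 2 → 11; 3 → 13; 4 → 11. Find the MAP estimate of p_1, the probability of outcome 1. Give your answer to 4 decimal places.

MAP estimate: 0.2647

The posterior is Dirichlet(αᵢ + nᵢ) = Dirichlet(19, 19, 21, 13).
For a Dirichlet(a₁,…,a_K) with all aᵢ > 1, the mode has j-th component (aⱼ − 1)/(Σaᵢ − K).
Here Σaᵢ = 72 and K = 4, so p_1 = (19 − 1)/(72 − 4) = 18/68 ≈ 0.2647.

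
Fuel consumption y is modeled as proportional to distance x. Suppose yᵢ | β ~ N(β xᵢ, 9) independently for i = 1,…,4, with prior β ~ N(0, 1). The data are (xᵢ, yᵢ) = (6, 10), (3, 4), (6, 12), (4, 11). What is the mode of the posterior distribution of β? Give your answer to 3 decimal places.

log p(β | y) = −Σ(yᵢ − βxᵢ)²/(2·9) − β²/(2·1) + const.
Setting the derivative to zero: Σxᵢ(yᵢ − βxᵢ)/9 − β/1 = 0, so β = Σxᵢyᵢ / (Σxᵢ² + σ²/τ²).
Σxᵢyᵢ = 6·10 + 3·4 + 6·12 + 4·11 = 188; Σxᵢ² = 97; σ²/τ² = 9.
β̂_MAP = 188 / (97 + 9) = 188/106 ≈ 1.774.

β̂_MAP = 1.774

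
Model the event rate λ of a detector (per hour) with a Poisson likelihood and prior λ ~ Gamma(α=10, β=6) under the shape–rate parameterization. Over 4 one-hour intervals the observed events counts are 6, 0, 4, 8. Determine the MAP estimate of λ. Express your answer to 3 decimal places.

λ̂_MAP = 2.700

Σxᵢ = 6+0+4+8 = 18, with n = 4.
Posterior ∝ λ^9e^(−6λ) · λ^18e^(−4λ) = λ^27e^(−10λ), i.e. Gamma(shape=28, rate=10).
The mode of a Gamma(a, b) with a ≥ 1 (shape–rate) is (a−1)/b = 27/10 ≈ 2.700.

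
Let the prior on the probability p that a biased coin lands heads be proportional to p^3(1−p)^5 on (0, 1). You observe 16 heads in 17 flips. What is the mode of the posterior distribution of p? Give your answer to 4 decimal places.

The prior density ∝ p^3(1−p)^5 is the kernel of Beta(4, 6).
Data: 16 successes in 17 trials. The binomial likelihood contributes p^16(1−p)^1, so the posterior is Beta(4+16, 6+1) = Beta(20, 7).
For Beta(a, b) with a, b > 1 the mode is (a−1)/(a+b−2) = 19/25 ≈ 0.7600.

p̂_MAP = 0.7600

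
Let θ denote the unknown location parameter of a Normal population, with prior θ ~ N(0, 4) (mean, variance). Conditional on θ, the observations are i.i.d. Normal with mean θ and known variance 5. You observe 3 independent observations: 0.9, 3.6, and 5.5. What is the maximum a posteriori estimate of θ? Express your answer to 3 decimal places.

n = 3; x̄ = (0.9 + 3.6 + 5.5)/3 = 10/3 = 10/3 ≈ 3.3333.
For a Normal prior and Normal likelihood with known variance, the posterior is Normal; its mode equals its mean, the precision-weighted average.
Prior precision 1/σ₀² = 1/4 = 0.25; data precision n/σ² = 3/5 = 0.6.
θ̂ = (0.25·0 + 0.6·(10/3)) / (0.25 + 0.6) = 2/0.85 = 40/17 ≈ 2.353.

θ̂_MAP = 2.353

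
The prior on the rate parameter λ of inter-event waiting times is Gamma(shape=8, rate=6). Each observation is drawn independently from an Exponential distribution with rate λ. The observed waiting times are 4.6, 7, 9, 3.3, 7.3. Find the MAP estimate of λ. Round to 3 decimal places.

λ̂_MAP = 0.323

The Exponential(rate=λ) likelihood is ∝ λ^n e^(−λΣtᵢ). Here n = 5 and Σtᵢ = 4.6 + 7 + 9 + 3.3 + 7.3 = 31.2.
Posterior ∝ λ^7e^(−6λ) · λ^5e^(−31.2λ) = λ^12e^(−37.2λ), i.e. Gamma(13, 37.2).
Mode = (a−1)/b = 12/37.2 ≈ 0.323.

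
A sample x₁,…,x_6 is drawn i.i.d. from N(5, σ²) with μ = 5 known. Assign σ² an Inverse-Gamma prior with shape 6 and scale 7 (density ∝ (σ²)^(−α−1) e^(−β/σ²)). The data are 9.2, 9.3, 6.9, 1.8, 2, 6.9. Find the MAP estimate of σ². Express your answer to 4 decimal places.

σ̂²_MAP = 3.8295

Sum of squared deviations about the known mean: SS = (9.2−5)² + (9.3−5)² + (6.9−5)² + (1.8−5)² + (2−5)² + (6.9−5)² = 62.59.
The Normal likelihood contributes (σ²)^(−n/2) exp(−SS/(2σ²)), so the posterior is Inverse-Gamma(α + n/2, β + SS/2) = Inverse-Gamma(9, 38.295).
The mode of Inverse-Gamma(a, b) is b/(a+1) = 38.295/10 ≈ 3.8295.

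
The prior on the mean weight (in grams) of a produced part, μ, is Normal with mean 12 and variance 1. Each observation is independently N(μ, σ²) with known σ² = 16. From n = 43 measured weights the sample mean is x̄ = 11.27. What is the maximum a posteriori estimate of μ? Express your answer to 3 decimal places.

n = 43, x̄ = 11.27.
For a Normal prior and Normal likelihood with known variance, the posterior is Normal; its mode equals its mean, the precision-weighted average.
Prior precision 1/σ₀² = 1/1 = 1; data precision n/σ² = 43/16 = 2.6875.
μ̂ = (1·12 + 2.6875·11.27) / (1 + 2.6875) = 42.288125/3.6875 = 67661/5900 ≈ 11.468.

μ̂_MAP = 11.468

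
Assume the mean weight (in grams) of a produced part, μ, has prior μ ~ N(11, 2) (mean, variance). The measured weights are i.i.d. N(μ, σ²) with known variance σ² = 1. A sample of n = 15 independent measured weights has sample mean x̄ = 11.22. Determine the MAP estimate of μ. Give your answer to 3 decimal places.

μ̂_MAP = 11.213

n = 15, x̄ = 11.22.
For a Normal prior and Normal likelihood with known variance, the posterior is Normal; its mode equals its mean, the precision-weighted average.
Prior precision 1/σ₀² = 1/2 = 0.5; data precision n/σ² = 15/1 = 15.
μ̂ = (0.5·11 + 15·11.22) / (0.5 + 15) = 173.8/15.5 = 1738/155 ≈ 11.213.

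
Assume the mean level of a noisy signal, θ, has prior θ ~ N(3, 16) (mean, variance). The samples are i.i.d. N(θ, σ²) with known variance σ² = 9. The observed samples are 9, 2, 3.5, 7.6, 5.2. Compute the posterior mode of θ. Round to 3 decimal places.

θ̂_MAP = 5.211

n = 5; x̄ = (9 + 2 + 3.5 + 7.6 + 5.2)/5 = 27.3/5 = 5.46.
For a Normal prior and Normal likelihood with known variance, the posterior is Normal; its mode equals its mean, the precision-weighted average.
Prior precision 1/σ₀² = 1/16 = 0.0625; data precision n/σ² = 5/9.
θ̂ = (0.0625·3 + (5/9)·5.46) / (0.0625 + 5/9) = (773/240)/(89/144) = 2319/445 ≈ 5.211.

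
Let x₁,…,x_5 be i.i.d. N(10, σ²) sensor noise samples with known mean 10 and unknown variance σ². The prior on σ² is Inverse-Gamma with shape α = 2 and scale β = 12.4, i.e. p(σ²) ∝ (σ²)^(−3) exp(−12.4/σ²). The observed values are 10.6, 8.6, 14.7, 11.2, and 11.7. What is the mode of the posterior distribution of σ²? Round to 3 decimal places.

σ̂²_MAP = 4.867

Sum of squared deviations about the known mean: SS = (10.6−10)² + (8.6−10)² + (14.7−10)² + (11.2−10)² + (11.7−10)² = 28.74.
The Normal likelihood contributes (σ²)^(−n/2) exp(−SS/(2σ²)), so the posterior is Inverse-Gamma(α + n/2, β + SS/2) = Inverse-Gamma(4.5, 26.77).
The mode of Inverse-Gamma(a, b) is b/(a+1) = 26.77/5.5 ≈ 4.867.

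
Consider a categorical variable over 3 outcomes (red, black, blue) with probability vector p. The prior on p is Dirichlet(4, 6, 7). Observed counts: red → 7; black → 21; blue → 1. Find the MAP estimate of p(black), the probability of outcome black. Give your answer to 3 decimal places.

The posterior is Dirichlet(αᵢ + nᵢ) = Dirichlet(11, 27, 8).
For a Dirichlet(a₁,…,a_K) with all aᵢ > 1, the mode has j-th component (aⱼ − 1)/(Σaᵢ − K).
Here Σaᵢ = 46 and K = 3, so p(black) = (27 − 1)/(46 − 3) = 26/43 ≈ 0.605.

MAP estimate of p(black) = 0.605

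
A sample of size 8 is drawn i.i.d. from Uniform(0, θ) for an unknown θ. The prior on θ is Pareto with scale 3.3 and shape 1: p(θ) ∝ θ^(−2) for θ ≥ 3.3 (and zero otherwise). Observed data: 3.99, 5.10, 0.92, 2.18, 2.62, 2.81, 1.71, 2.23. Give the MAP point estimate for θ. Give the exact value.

θ̂_MAP = 5.10

The Uniform(0, θ) likelihood is θ^(−n) for θ ≥ max(xᵢ), zero otherwise. Here max(xᵢ) = 5.10.
Posterior ∝ θ^(−2) · θ^(−8) = θ^(−10) on θ ≥ max(3.3, 5.10) = 5.10.
This density is strictly decreasing in θ, so the posterior mode lies at the lower boundary of the support.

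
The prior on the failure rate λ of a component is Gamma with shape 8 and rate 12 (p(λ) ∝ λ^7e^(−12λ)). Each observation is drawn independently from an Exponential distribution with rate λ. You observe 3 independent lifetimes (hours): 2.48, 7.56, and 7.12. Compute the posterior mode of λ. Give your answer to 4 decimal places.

λ̂_MAP = 0.3429

The Exponential(rate=λ) likelihood is ∝ λ^n e^(−λΣtᵢ). Here n = 3 and Σtᵢ = 2.48 + 7.56 + 7.12 = 17.16.
Posterior ∝ λ^7e^(−12λ) · λ^3e^(−17.16λ) = λ^10e^(−29.16λ), i.e. Gamma(11, 29.16).
Mode = (a−1)/b = 10/29.16 ≈ 0.3429.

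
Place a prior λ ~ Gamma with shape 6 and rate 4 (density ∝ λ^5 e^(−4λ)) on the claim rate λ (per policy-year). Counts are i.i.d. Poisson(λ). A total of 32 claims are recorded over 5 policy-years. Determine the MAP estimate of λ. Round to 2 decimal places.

Σxᵢ = 32, n = 5.
Posterior ∝ λ^5e^(−4λ) · λ^32e^(−5λ) = λ^37e^(−9λ), i.e. Gamma(shape=38, rate=9).
The mode of a Gamma(a, b) with a ≥ 1 (shape–rate) is (a−1)/b = 37/9 ≈ 4.11.

λ̂_MAP = 4.11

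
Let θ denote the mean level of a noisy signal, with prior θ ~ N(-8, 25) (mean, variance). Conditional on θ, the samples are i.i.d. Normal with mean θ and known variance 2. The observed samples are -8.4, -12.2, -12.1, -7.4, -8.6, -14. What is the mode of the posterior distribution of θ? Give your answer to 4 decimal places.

θ̂_MAP = -10.4178

n = 6; x̄ = ((-8.4) + (-12.2) + (-12.1) + (-7.4) + (-8.6) + (-14))/6 = -62.7/6 = -10.45.
For a Normal prior and Normal likelihood with known variance, the posterior is Normal; its mode equals its mean, the precision-weighted average.
Prior precision 1/σ₀² = 1/25 = 0.04; data precision n/σ² = 6/2 = 3.
θ̂ = (0.04·(-8) + 3·(-10.45)) / (0.04 + 3) = (-31.67)/3.04 = -3167/304 ≈ -10.4178.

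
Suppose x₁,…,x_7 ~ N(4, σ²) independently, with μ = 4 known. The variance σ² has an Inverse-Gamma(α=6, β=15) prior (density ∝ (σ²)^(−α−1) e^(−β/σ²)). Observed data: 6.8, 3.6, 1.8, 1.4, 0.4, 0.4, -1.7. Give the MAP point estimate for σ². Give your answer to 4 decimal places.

Sum of squared deviations about the known mean: SS = (6.8−4)² + (3.6−4)² + (1.8−4)² + (1.4−4)² + (0.4−4)² + (0.4−4)² + (-1.7−4)² = 78.01.
The Normal likelihood contributes (σ²)^(−n/2) exp(−SS/(2σ²)), so the posterior is Inverse-Gamma(α + n/2, β + SS/2) = Inverse-Gamma(9.5, 54.005).
The mode of Inverse-Gamma(a, b) is b/(a+1) = 54.005/10.5 ≈ 5.1433.

σ̂²_MAP = 5.1433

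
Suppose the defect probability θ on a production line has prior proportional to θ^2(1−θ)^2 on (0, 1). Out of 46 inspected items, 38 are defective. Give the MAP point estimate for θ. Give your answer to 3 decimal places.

θ̂_MAP = 0.800

The prior density ∝ θ^2(1−θ)^2 is the kernel of Beta(3, 3).
Data: 38 successes in 46 trials. The binomial likelihood contributes θ^38(1−θ)^8, so the posterior is Beta(3+38, 3+8) = Beta(41, 11).
For Beta(a, b) with a, b > 1 the mode is (a−1)/(a+b−2) = 40/50 ≈ 0.800.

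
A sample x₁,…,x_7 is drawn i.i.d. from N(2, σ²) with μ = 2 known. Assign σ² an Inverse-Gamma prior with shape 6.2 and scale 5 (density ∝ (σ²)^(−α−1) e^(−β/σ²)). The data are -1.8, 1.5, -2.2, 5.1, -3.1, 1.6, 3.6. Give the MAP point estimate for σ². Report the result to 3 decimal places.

Sum of squared deviations about the known mean: SS = (-1.8−2)² + (1.5−2)² + (-2.2−2)² + (5.1−2)² + (-3.1−2)² + (1.6−2)² + (3.6−2)² = 70.67.
The Normal likelihood contributes (σ²)^(−n/2) exp(−SS/(2σ²)), so the posterior is Inverse-Gamma(α + n/2, β + SS/2) = Inverse-Gamma(9.7, 40.335).
The mode of Inverse-Gamma(a, b) is b/(a+1) = 40.335/10.7 ≈ 3.770.

σ̂²_MAP = 3.770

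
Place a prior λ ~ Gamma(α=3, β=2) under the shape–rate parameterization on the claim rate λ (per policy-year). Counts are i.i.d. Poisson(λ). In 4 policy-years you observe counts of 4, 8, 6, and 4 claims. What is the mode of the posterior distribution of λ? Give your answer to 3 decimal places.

λ̂_MAP = 4.000

Σxᵢ = 4+8+6+4 = 22, with n = 4.
Posterior ∝ λ^2e^(−2λ) · λ^22e^(−4λ) = λ^24e^(−6λ), i.e. Gamma(shape=25, rate=6).
The mode of a Gamma(a, b) with a ≥ 1 (shape–rate) is (a−1)/b = 24/6 ≈ 4.000.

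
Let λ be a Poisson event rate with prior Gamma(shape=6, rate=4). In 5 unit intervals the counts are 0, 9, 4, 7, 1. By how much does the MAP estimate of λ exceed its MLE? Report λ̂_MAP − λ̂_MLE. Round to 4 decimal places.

MAP − MLE = -1.3111

Σxᵢ = 21. Posterior is Gamma(27, 9); MAP = (27−1)/9 = 26/9 ≈ 2.88889.
MLE = x̄ = 21/5 ≈ 4.20000.
Difference = 26/9 − 21/5 = -59/45 ≈ -1.3111.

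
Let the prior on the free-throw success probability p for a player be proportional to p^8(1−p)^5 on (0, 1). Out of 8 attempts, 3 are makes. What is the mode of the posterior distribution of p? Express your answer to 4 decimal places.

p̂_MAP = 0.5238

The prior density ∝ p^8(1−p)^5 is the kernel of Beta(9, 6).
Data: 3 successes in 8 trials. The binomial likelihood contributes p^3(1−p)^5, so the posterior is Beta(9+3, 6+5) = Beta(12, 11).
For Beta(a, b) with a, b > 1 the mode is (a−1)/(a+b−2) = 11/21 ≈ 0.5238.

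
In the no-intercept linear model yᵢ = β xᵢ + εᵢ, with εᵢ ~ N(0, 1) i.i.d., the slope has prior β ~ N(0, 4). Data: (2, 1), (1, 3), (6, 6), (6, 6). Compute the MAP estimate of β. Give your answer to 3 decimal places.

log p(β | y) = −Σ(yᵢ − βxᵢ)²/(2·1) − β²/(2·4) + const.
Setting the derivative to zero: Σxᵢ(yᵢ − βxᵢ)/1 − β/4 = 0, so β = Σxᵢyᵢ / (Σxᵢ² + σ²/τ²).
Σxᵢyᵢ = 2·1 + 1·3 + 6·6 + 6·6 = 77; Σxᵢ² = 77; σ²/τ² = 0.25.
β̂_MAP = 77 / (77 + 0.25) = 77/77.25 ≈ 0.997.

β̂_MAP = 0.997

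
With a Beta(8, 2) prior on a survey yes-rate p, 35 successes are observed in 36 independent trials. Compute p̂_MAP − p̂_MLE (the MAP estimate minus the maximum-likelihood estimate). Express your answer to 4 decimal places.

Posterior is Beta(43, 3); MAP = (43−1)/(46−2) = 42/44 ≈ 0.95455.
MLE ignores the prior: p̂_MLE = k/n = 35/36 ≈ 0.97222.
Difference = 42/44 − 35/36 = -7/396 ≈ -0.0177.

MAP − MLE = -0.0177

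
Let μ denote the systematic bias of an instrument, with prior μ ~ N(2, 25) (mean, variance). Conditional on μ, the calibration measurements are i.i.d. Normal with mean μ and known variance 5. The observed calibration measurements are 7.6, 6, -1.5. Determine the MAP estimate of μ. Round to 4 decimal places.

μ̂_MAP = 3.9063

n = 3; x̄ = (7.6 + 6 + (-1.5))/3 = 12.1/3 = 121/30 ≈ 4.0333.
For a Normal prior and Normal likelihood with known variance, the posterior is Normal; its mode equals its mean, the precision-weighted average.
Prior precision 1/σ₀² = 1/25 = 0.04; data precision n/σ² = 3/5 = 0.6.
μ̂ = (0.04·2 + 0.6·(121/30)) / (0.04 + 0.6) = 2.5/0.64 = 3.90625 ≈ 3.9063.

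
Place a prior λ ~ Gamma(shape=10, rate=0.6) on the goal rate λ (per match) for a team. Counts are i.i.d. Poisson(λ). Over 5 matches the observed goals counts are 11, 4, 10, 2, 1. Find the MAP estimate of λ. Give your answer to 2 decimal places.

λ̂_MAP = 6.61

Σxᵢ = 11+4+10+2+1 = 28, with n = 5.
Posterior ∝ λ^9e^(−0.6λ) · λ^28e^(−5λ) = λ^37e^(−5.6λ), i.e. Gamma(shape=38, rate=5.6).
The mode of a Gamma(a, b) with a ≥ 1 (shape–rate) is (a−1)/b = 37/5.6 ≈ 6.61.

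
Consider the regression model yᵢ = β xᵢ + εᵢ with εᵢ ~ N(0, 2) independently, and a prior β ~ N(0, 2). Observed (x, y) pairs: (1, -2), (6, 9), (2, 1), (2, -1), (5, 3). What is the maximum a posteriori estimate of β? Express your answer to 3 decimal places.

log p(β | y) = −Σ(yᵢ − βxᵢ)²/(2·2) − β²/(2·2) + const.
Setting the derivative to zero: Σxᵢ(yᵢ − βxᵢ)/2 − β/2 = 0, so β = Σxᵢyᵢ / (Σxᵢ² + σ²/τ²).
Σxᵢyᵢ = 1·(-2) + 6·9 + 2·1 + 2·(-1) + 5·3 = 67; Σxᵢ² = 70; σ²/τ² = 1.
β̂_MAP = 67 / (70 + 1) = 67/71 ≈ 0.944.

β̂_MAP = 0.944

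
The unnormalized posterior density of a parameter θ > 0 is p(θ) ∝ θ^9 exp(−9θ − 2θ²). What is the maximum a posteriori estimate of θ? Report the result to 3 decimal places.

ℓ'(θ) = 9/θ − 9 − 4θ. Setting this to zero and multiplying by θ: 4θ² + 9θ − 9 = 0.
θ = (−9 + √(9² + 4·4·9)) / (2·4) = (−9 + √225) / 8 = (−9 + 15)/8 = 3/4.
ℓ''(θ) = −9/θ² − 4 < 0, confirming a maximum.

θ̂_MAP = 0.750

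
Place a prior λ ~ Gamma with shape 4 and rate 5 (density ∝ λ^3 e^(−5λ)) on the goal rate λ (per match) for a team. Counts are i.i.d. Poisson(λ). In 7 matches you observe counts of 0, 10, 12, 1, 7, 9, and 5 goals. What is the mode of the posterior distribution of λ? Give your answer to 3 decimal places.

Σxᵢ = 0+10+12+1+7+9+5 = 44, with n = 7.
Posterior ∝ λ^3e^(−5λ) · λ^44e^(−7λ) = λ^47e^(−12λ), i.e. Gamma(shape=48, rate=12).
The mode of a Gamma(a, b) with a ≥ 1 (shape–rate) is (a−1)/b = 47/12 ≈ 3.917.

λ̂_MAP = 3.917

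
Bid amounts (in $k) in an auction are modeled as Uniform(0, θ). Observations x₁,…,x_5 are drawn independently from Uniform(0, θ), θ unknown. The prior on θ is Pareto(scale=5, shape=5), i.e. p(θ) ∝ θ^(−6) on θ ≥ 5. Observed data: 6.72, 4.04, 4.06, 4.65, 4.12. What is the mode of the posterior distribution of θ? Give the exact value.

θ̂_MAP = 6.72

The Uniform(0, θ) likelihood is θ^(−n) for θ ≥ max(xᵢ), zero otherwise. Here max(xᵢ) = 6.72.
Posterior ∝ θ^(−6) · θ^(−5) = θ^(−11) on θ ≥ max(5, 6.72) = 6.72.
This density is strictly decreasing in θ, so the posterior mode lies at the lower boundary of the support.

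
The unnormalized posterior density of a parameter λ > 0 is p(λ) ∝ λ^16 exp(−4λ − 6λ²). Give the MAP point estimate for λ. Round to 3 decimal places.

λ̂_MAP = 1.000

ℓ'(λ) = 16/λ − 4 − 12λ. Setting this to zero and multiplying by λ: 12λ² + 4λ − 16 = 0.
λ = (−4 + √(4² + 4·12·16)) / (2·12) = (−4 + √784) / 24 = (−4 + 28)/24 = 1.
ℓ''(λ) = −16/λ² − 12 < 0, confirming a maximum.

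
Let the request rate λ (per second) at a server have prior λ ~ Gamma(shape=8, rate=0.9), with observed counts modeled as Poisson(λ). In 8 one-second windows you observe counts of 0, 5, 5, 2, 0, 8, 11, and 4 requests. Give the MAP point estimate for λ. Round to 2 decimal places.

λ̂_MAP = 4.72

Σxᵢ = 0+5+5+2+0+8+11+4 = 35, with n = 8.
Posterior ∝ λ^7e^(−0.9λ) · λ^35e^(−8λ) = λ^42e^(−8.9λ), i.e. Gamma(shape=43, rate=8.9).
The mode of a Gamma(a, b) with a ≥ 1 (shape–rate) is (a−1)/b = 42/8.9 ≈ 4.72.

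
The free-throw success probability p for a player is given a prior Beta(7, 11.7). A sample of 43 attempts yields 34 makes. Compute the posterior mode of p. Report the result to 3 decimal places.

p̂_MAP = 0.670

Prior: Beta(7, 11.7).
Data: 34 successes in 43 trials. The binomial likelihood contributes p^34(1−p)^9, so the posterior is Beta(7+34, 11.7+9) = Beta(41, 20.7).
For Beta(a, b) with a, b > 1 the mode is (a−1)/(a+b−2) = 40/59.7 ≈ 0.670.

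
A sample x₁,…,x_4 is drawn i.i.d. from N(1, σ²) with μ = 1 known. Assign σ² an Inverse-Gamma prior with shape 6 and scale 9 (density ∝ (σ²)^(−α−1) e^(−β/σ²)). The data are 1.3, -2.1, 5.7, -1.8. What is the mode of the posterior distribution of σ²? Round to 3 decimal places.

σ̂²_MAP = 3.202

Sum of squared deviations about the known mean: SS = (1.3−1)² + (-2.1−1)² + (5.7−1)² + (-1.8−1)² = 39.63.
The Normal likelihood contributes (σ²)^(−n/2) exp(−SS/(2σ²)), so the posterior is Inverse-Gamma(α + n/2, β + SS/2) = Inverse-Gamma(8, 28.815).
The mode of Inverse-Gamma(a, b) is b/(a+1) = 28.815/9 ≈ 3.202.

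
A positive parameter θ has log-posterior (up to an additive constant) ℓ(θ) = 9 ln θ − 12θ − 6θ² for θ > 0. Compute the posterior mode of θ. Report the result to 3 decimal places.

ℓ'(θ) = 9/θ − 12 − 12θ. Setting this to zero and multiplying by θ: 12θ² + 12θ − 9 = 0.
θ = (−12 + √(12² + 4·12·9)) / (2·12) = (−12 + √576) / 24 = (−12 + 24)/24 = 1/2.
ℓ''(θ) = −9/θ² − 12 < 0, confirming a maximum.

θ̂_MAP = 0.500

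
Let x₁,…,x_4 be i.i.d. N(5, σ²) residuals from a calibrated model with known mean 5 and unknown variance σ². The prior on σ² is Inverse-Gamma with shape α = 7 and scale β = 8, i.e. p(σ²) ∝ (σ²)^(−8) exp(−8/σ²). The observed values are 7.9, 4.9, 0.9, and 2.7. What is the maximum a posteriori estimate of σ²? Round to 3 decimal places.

Sum of squared deviations about the known mean: SS = (7.9−5)² + (4.9−5)² + (0.9−5)² + (2.7−5)² = 30.52.
The Normal likelihood contributes (σ²)^(−n/2) exp(−SS/(2σ²)), so the posterior is Inverse-Gamma(α + n/2, β + SS/2) = Inverse-Gamma(9, 23.26).
The mode of Inverse-Gamma(a, b) is b/(a+1) = 23.26/10 ≈ 2.326.

σ̂²_MAP = 2.326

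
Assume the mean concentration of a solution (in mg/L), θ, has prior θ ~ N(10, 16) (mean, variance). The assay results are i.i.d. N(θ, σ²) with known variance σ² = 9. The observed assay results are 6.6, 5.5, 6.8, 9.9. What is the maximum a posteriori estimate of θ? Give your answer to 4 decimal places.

θ̂_MAP = 7.5452

n = 4; x̄ = (6.6 + 5.5 + 6.8 + 9.9)/4 = 28.8/4 = 7.2.
For a Normal prior and Normal likelihood with known variance, the posterior is Normal; its mode equals its mean, the precision-weighted average.
Prior precision 1/σ₀² = 1/16 = 0.0625; data precision n/σ² = 4/9.
θ̂ = (0.0625·10 + (4/9)·7.2) / (0.0625 + 4/9) = 3.825/(73/144) = 2754/365 ≈ 7.5452.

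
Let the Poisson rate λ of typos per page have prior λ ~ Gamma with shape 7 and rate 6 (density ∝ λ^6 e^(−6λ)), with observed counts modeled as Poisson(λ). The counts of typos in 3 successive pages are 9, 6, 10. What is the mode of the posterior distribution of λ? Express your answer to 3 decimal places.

λ̂_MAP = 3.444

Σxᵢ = 9+6+10 = 25, with n = 3.
Posterior ∝ λ^6e^(−6λ) · λ^25e^(−3λ) = λ^31e^(−9λ), i.e. Gamma(shape=32, rate=9).
The mode of a Gamma(a, b) with a ≥ 1 (shape–rate) is (a−1)/b = 31/9 ≈ 3.444.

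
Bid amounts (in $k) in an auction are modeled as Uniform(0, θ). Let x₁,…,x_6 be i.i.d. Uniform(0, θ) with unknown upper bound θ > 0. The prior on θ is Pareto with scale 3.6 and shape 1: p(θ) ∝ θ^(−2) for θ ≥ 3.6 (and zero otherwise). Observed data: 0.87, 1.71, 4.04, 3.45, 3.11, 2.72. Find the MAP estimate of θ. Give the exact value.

The Uniform(0, θ) likelihood is θ^(−n) for θ ≥ max(xᵢ), zero otherwise. Here max(xᵢ) = 4.04.
Posterior ∝ θ^(−2) · θ^(−6) = θ^(−8) on θ ≥ max(3.6, 4.04) = 4.04.
This density is strictly decreasing in θ, so the posterior mode lies at the lower boundary of the support.

θ̂_MAP = 4.04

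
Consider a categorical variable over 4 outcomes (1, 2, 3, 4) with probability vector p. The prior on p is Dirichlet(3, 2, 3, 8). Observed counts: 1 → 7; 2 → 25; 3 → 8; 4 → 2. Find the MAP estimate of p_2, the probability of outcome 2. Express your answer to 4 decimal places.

MAP estimate: 0.4815

The posterior is Dirichlet(αᵢ + nᵢ) = Dirichlet(10, 27, 11, 10).
For a Dirichlet(a₁,…,a_K) with all aᵢ > 1, the mode has j-th component (aⱼ − 1)/(Σaᵢ − K).
Here Σaᵢ = 58 and K = 4, so p_2 = (27 − 1)/(58 − 4) = 26/54 ≈ 0.4815.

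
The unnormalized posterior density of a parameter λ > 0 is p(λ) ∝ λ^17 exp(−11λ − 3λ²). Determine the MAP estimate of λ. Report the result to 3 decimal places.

λ̂_MAP = 1.000

ℓ'(λ) = 17/λ − 11 − 6λ. Setting this to zero and multiplying by λ: 6λ² + 11λ − 17 = 0.
λ = (−11 + √(11² + 4·6·17)) / (2·6) = (−11 + √529) / 12 = (−11 + 23)/12 = 1.
ℓ''(λ) = −17/λ² − 6 < 0, confirming a maximum.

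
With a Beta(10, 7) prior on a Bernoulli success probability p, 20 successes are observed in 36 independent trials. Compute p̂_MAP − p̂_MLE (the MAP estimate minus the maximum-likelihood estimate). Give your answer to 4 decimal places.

Posterior is Beta(30, 23); MAP = (30−1)/(53−2) = 29/51 ≈ 0.56863.
MLE ignores the prior: p̂_MLE = k/n = 20/36 ≈ 0.55556.
Difference = 29/51 − 20/36 = 2/153 ≈ 0.0131.

MAP − MLE = 0.0131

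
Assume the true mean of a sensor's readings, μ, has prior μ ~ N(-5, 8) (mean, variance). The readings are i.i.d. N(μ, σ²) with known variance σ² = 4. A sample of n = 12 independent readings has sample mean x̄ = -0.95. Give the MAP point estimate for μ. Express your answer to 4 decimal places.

n = 12, x̄ = -0.95.
For a Normal prior and Normal likelihood with known variance, the posterior is Normal; its mode equals its mean, the precision-weighted average.
Prior precision 1/σ₀² = 1/8 = 0.125; data precision n/σ² = 12/4 = 3.
μ̂ = (0.125·(-5) + 3·(-0.95)) / (0.125 + 3) = (-3.475)/3.125 = -1.1120.

μ̂_MAP = -1.1120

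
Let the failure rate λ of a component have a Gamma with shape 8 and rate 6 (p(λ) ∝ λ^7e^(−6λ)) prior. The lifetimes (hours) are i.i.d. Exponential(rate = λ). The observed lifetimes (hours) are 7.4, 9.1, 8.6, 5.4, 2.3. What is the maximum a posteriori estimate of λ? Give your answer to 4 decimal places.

The Exponential(rate=λ) likelihood is ∝ λ^n e^(−λΣtᵢ). Here n = 5 and Σtᵢ = 7.4 + 9.1 + 8.6 + 5.4 + 2.3 = 32.8.
Posterior ∝ λ^7e^(−6λ) · λ^5e^(−32.8λ) = λ^12e^(−38.8λ), i.e. Gamma(13, 38.8).
Mode = (a−1)/b = 12/38.8 ≈ 0.3093.

λ̂_MAP = 0.3093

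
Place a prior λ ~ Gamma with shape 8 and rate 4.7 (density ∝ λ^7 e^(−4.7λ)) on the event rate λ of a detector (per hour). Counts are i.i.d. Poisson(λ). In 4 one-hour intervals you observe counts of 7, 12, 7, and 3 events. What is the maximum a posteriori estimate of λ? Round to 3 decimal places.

Σxᵢ = 7+12+7+3 = 29, with n = 4.
Posterior ∝ λ^7e^(−4.7λ) · λ^29e^(−4λ) = λ^36e^(−8.7λ), i.e. Gamma(shape=37, rate=8.7).
The mode of a Gamma(a, b) with a ≥ 1 (shape–rate) is (a−1)/b = 36/8.7 ≈ 4.138.

λ̂_MAP = 4.138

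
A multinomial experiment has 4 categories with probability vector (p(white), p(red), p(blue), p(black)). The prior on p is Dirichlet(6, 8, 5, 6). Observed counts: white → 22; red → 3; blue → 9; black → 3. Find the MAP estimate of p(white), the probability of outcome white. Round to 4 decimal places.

The posterior is Dirichlet(αᵢ + nᵢ) = Dirichlet(28, 11, 14, 9).
For a Dirichlet(a₁,…,a_K) with all aᵢ > 1, the mode has j-th component (aⱼ − 1)/(Σaᵢ − K).
Here Σaᵢ = 62 and K = 4, so p(white) = (28 − 1)/(62 − 4) = 27/58 ≈ 0.4655.

MAP estimate of p(white) = 0.4655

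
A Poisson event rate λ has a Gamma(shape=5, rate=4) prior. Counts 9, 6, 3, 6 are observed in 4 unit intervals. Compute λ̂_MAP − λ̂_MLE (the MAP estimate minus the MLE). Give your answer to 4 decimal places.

MAP − MLE = -2.5000

Σxᵢ = 24. Posterior is Gamma(29, 8); MAP = (29−1)/8 = 28/8 ≈ 3.50000.
MLE = x̄ = 24/4 ≈ 6.00000.
Difference = 28/8 − 24/4 = -5/2 ≈ -2.5000.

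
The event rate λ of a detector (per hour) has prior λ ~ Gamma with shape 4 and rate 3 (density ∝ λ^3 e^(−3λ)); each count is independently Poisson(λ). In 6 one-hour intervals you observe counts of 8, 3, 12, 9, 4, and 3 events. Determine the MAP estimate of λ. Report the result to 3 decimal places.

Σxᵢ = 8+3+12+9+4+3 = 39, with n = 6.
Posterior ∝ λ^3e^(−3λ) · λ^39e^(−6λ) = λ^42e^(−9λ), i.e. Gamma(shape=43, rate=9).
The mode of a Gamma(a, b) with a ≥ 1 (shape–rate) is (a−1)/b = 42/9 ≈ 4.667.

λ̂_MAP = 4.667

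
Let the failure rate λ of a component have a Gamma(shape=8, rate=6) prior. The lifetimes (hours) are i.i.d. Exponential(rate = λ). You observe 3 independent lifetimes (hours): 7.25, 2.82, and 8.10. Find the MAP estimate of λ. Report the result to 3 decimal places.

The Exponential(rate=λ) likelihood is ∝ λ^n e^(−λΣtᵢ). Here n = 3 and Σtᵢ = 7.25 + 2.82 + 8.10 = 18.17.
Posterior ∝ λ^7e^(−6λ) · λ^3e^(−18.17λ) = λ^10e^(−24.17λ), i.e. Gamma(11, 24.17).
Mode = (a−1)/b = 10/24.17 ≈ 0.414.

λ̂_MAP = 0.414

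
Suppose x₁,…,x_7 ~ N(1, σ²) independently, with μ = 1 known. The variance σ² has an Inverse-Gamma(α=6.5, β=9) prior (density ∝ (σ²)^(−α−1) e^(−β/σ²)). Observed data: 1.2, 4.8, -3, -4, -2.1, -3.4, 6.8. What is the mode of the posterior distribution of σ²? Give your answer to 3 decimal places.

Sum of squared deviations about the known mean: SS = (1.2−1)² + (4.8−1)² + (-3−1)² + (-4−1)² + (-2.1−1)² + (-3.4−1)² + (6.8−1)² = 118.09.
The Normal likelihood contributes (σ²)^(−n/2) exp(−SS/(2σ²)), so the posterior is Inverse-Gamma(α + n/2, β + SS/2) = Inverse-Gamma(10, 68.045).
The mode of Inverse-Gamma(a, b) is b/(a+1) = 68.045/11 ≈ 6.186.

σ̂²_MAP = 6.186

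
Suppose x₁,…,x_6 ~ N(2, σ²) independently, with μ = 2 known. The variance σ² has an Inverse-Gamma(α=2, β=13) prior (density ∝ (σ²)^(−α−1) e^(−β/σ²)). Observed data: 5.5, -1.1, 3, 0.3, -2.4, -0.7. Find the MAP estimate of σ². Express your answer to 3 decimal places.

σ̂²_MAP = 6.533

Sum of squared deviations about the known mean: SS = (5.5−2)² + (-1.1−2)² + (3−2)² + (0.3−2)² + (-2.4−2)² + (-0.7−2)² = 52.4.
The Normal likelihood contributes (σ²)^(−n/2) exp(−SS/(2σ²)), so the posterior is Inverse-Gamma(α + n/2, β + SS/2) = Inverse-Gamma(5, 39.2).
The mode of Inverse-Gamma(a, b) is b/(a+1) = 39.2/6 ≈ 6.533.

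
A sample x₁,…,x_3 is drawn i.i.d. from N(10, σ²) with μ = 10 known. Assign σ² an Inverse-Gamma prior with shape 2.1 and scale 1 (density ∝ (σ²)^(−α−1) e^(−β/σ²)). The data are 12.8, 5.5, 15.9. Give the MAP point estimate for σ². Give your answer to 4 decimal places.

Sum of squared deviations about the known mean: SS = (12.8−10)² + (5.5−10)² + (15.9−10)² = 62.9.
The Normal likelihood contributes (σ²)^(−n/2) exp(−SS/(2σ²)), so the posterior is Inverse-Gamma(α + n/2, β + SS/2) = Inverse-Gamma(3.6, 32.45).
The mode of Inverse-Gamma(a, b) is b/(a+1) = 32.45/4.6 ≈ 7.0543.

σ̂²_MAP = 7.0543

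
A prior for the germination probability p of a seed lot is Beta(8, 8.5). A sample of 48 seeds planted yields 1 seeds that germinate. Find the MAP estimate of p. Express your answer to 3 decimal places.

p̂_MAP = 0.128

Prior: Beta(8, 8.5).
Data: 1 success in 48 trials. The binomial likelihood contributes p(1−p)^47, so the posterior is Beta(8+1, 8.5+47) = Beta(9, 55.5).
For Beta(a, b) with a, b > 1 the mode is (a−1)/(a+b−2) = 8/62.5 ≈ 0.128.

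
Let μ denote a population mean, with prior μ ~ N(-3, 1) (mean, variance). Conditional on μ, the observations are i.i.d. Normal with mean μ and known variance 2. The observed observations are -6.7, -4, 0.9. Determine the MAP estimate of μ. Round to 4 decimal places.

n = 3; x̄ = ((-6.7) + (-4) + 0.9)/3 = -9.8/3 = -49/15 ≈ -3.2667.
For a Normal prior and Normal likelihood with known variance, the posterior is Normal; its mode equals its mean, the precision-weighted average.
Prior precision 1/σ₀² = 1/1 = 1; data precision n/σ² = 3/2 = 1.5.
μ̂ = (1·(-3) + 1.5·(-49/15)) / (1 + 1.5) = (-7.9)/2.5 = -3.1600.

μ̂_MAP = -3.1600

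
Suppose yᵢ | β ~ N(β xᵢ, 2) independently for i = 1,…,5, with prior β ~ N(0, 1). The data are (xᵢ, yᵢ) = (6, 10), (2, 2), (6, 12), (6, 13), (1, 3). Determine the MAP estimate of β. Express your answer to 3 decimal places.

β̂_MAP = 1.887

log p(β | y) = −Σ(yᵢ − βxᵢ)²/(2·2) − β²/(2·1) + const.
Setting the derivative to zero: Σxᵢ(yᵢ − βxᵢ)/2 − β/1 = 0, so β = Σxᵢyᵢ / (Σxᵢ² + σ²/τ²).
Σxᵢyᵢ = 6·10 + 2·2 + 6·12 + 6·13 + 1·3 = 217; Σxᵢ² = 113; σ²/τ² = 2.
β̂_MAP = 217 / (113 + 2) = 217/115 ≈ 1.887.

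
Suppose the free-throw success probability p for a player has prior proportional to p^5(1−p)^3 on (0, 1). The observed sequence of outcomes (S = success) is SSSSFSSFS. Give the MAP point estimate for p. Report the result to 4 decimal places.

p̂_MAP = 0.7059

The prior density ∝ p^5(1−p)^3 is the kernel of Beta(6, 4).
Data: 7 successes in 9 trials (from the sequence). The binomial likelihood contributes p^7(1−p)^2, so the posterior is Beta(6+7, 4+2) = Beta(13, 6).
For Beta(a, b) with a, b > 1 the mode is (a−1)/(a+b−2) = 12/17 ≈ 0.7059.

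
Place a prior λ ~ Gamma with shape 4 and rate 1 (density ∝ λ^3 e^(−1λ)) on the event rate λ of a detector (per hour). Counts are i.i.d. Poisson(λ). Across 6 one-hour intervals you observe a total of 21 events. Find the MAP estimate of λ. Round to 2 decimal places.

λ̂_MAP = 3.43

Σxᵢ = 21, n = 6.
Posterior ∝ λ^3e^(−1λ) · λ^21e^(−6λ) = λ^24e^(−7λ), i.e. Gamma(shape=25, rate=7).
The mode of a Gamma(a, b) with a ≥ 1 (shape–rate) is (a−1)/b = 24/7 ≈ 3.43.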